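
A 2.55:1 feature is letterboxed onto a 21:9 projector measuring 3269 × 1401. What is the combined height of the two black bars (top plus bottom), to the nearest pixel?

119 px

2.55:1 is wider than 21:9, so it spans the full width.
The feature is 3269 / 2.550 ≈ 1281.96 px tall.
Leftover height: 1401 − 1281.96 = 119.04 px.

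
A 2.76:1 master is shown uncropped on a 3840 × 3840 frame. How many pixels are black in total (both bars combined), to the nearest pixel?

2.76:1 (2.760) > square (1.000), so the master fills the width.
That makes the image 1391.3043 px tall (3840 / 2.760).
Black = 3840 − 1391.3043 = 2448.6957 px.
That's 2448.6957 × 3840 ≈ 9402991 black pixels.

9402991 pixels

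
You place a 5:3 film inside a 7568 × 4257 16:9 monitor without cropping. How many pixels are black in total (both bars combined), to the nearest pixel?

2013561 pixels

Since 1.667 < 1.778, the film is height-limited.
That makes the image 7095.0000 px wide (4257 × 5/3).
Leftover width: 7568 − 7095.0000 = 473.0000 px.
Across the 4257-px span: 473.0000 × 4257 ≈ 2013561 px.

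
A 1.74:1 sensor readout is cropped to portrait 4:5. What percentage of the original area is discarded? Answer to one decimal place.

54.0%

The height stays; only width is cut (since portrait 4:5 is narrower than 1.74:1).
Fraction kept = (0.800)/(1.740) ≈ 45.98%, so 54.02% is lost.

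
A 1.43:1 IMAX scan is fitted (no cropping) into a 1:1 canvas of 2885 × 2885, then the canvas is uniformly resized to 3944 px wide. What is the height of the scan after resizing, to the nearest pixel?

At 2885×2885 the scan is width-limited, so height = 2885 / 1.430 ≈ 2017.48 px.
Scaling 2885 → 3944 is ×1.3671, so the height becomes 2017.48 × 1.3671 ≈ 2758.04 px.

2758 px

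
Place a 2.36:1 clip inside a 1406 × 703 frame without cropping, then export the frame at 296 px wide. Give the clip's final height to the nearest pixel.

125 px

At 1406×703 the clip is width-limited, so height = 1406 / 2.360 ≈ 595.76 px.
The frame scales by 296/1406 = 0.2105; 595.76 × 0.2105 ≈ 125.42 px.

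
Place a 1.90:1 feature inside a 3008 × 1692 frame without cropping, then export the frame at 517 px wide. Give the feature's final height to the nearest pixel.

272 px

At 3008×1692 the feature is width-limited, so height = 3008 / 1.900 ≈ 1583.16 px.
Scaling 3008 → 517 is ×0.1719, so the height becomes 1583.16 × 0.1719 ≈ 272.11 px.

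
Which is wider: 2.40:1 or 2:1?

2.4 and 2; 2.4 > 2.

2.40:1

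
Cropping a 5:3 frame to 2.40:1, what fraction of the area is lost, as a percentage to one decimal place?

Going from 5:3 to 2.40:1 means cutting height while keeping width.
(1.667)/(2.400) ≈ 0.694 of the area survives, leaving 30.56% discarded.

30.6%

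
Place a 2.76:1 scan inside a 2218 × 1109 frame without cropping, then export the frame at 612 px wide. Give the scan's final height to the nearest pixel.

222 px

At 2218×1109 the scan is width-limited, so height = 2218 / 2.760 ≈ 803.62 px.
Resizing to 612 px wide multiplies everything by 0.2759: 803.62 → 221.74 px.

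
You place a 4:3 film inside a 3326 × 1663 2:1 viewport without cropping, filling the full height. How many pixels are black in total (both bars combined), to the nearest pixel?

That makes the image 2217.3333 px wide (1663 × 4/3).
Black = 3326 − 2217.3333 = 1108.6667 px.
Bar area = 1108.6667 × 1663 ≈ 1843713 px.

1843713 pixels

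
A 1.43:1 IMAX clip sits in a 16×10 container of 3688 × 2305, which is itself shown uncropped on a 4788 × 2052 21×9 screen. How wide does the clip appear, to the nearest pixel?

2934 px

Inside the 3688×2305 canvas the clip is height-limited at 3296.15 × 2305.00.
16×10 in 4788×2052: fills the height, so the intermediate becomes 3283.20 × 2052.00 — a scale of ×0.8902.
Applying the same ×0.8902: 3296.15 → 2934.36.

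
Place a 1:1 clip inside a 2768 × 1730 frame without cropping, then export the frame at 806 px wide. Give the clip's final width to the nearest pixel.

504 px

In the 2768×1730 frame the clip fills the height: width = 1730 × 1/1 ≈ 1730.00 px.
Resizing to 806 px wide multiplies everything by 0.2912: 1730.00 → 503.75 px.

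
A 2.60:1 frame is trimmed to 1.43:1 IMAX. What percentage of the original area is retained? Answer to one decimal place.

Going from 2.60:1 to 1.43:1 IMAX means cutting width while keeping height.
Area ratio = (1.430)/(2.600) = 55.00% retained.

55.0%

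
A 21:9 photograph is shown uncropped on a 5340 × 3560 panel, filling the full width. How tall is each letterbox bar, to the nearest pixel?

636 px

The photograph is 5340 × 9/21 ≈ 2288.57 px tall.
3560 − 2288.57 = 1271.43 px of bars (635.71 each).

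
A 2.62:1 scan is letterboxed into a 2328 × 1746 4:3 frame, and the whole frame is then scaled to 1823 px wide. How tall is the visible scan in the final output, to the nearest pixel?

In the 2328×1746 frame the scan fills the width: height = 2328 / 2.620 ≈ 888.55 px.
The frame scales by 1823/2328 = 0.7831; 888.55 × 0.7831 ≈ 695.80 px.

696 px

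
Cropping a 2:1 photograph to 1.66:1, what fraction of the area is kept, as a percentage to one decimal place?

83.0%

The height stays; only width is cut (since 1.66:1 is narrower than 2:1).
Area ratio = (1.660)/(2.000) = 83.00% retained.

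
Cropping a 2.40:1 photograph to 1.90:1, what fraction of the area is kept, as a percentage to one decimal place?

1.90:1 is narrower than 2.40:1, so the crop keeps the full height and trims the width.
Area ratio = (1.900)/(2.400) = 79.17% retained.

79.2%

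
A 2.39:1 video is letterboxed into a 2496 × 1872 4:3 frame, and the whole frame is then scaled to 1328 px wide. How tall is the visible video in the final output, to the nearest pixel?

At 2496×1872 the video is width-limited, so height = 2496 / 2.390 ≈ 1044.35 px.
Resizing to 1328 px wide multiplies everything by 0.5321: 1044.35 → 555.65 px.

556 px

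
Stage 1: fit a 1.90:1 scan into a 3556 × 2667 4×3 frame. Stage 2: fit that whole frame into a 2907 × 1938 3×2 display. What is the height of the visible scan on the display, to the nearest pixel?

1360 px

1.90:1 in 3556×2667: fills the width, so the scan is 3556.00 × 1871.58.
Second fit — the 4×3 canvas into 2907×1938 spans the height: 2584.00 × 1938.00 (×0.7267 from 3556×2667).
So the scan's height is 1871.58 × 0.7267 ≈ 1360.00.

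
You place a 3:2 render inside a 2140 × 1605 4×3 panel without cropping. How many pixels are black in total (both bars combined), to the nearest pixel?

381633 pixels

Since 1.500 > 1.333, the render is width-limited.
That makes the image 1426.6667 px tall (2140 × 2/3).
Black = 1605 − 1426.6667 = 178.3333 px.
That's 178.3333 × 2140 ≈ 381633 black pixels.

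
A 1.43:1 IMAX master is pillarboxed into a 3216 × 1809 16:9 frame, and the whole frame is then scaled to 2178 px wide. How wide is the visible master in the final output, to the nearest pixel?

Fitted into 3216×1809, the master spans the height; its width is 1809 × 1.430 ≈ 2586.87 px.
Resizing to 2178 px wide multiplies everything by 0.6772: 2586.87 → 1751.93 px.

1752 px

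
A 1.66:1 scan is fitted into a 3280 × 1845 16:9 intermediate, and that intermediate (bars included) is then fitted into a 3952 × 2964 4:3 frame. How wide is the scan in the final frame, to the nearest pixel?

3690 px

First fit — 1.66:1 into 3280×1845 spans the height: 3062.70 × 1845.00.
Second fit — the 16:9 canvas into 3952×2964 spans the width: 3952.00 × 2223.00 (×1.2049 from 3280×1845).
So the scan's width is 3062.70 × 1.2049 ≈ 3690.18.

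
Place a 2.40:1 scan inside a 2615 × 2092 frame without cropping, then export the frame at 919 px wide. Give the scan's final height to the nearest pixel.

383 px

In the 2615×2092 frame the scan fills the width: height = 2615 / 2.400 ≈ 1089.58 px.
Resizing to 919 px wide multiplies everything by 0.3514: 1089.58 → 382.92 px.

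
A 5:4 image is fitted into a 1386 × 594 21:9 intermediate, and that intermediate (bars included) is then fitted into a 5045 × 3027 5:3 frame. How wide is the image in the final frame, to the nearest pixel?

2703 px

Inside the 1386×594 canvas the image is height-limited at 742.50 × 594.00.
21:9 in 5045×3027: fills the width, so the intermediate becomes 5045.00 × 2162.14 — a scale of ×3.6400.
So the image's width is 742.50 × 3.6400 ≈ 2702.68.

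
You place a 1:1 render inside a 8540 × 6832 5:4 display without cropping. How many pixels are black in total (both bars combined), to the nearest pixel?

1:1 (1.000) < 5:4 (1.250), so the render fills the height.
The render is 6832 × 1/1 ≈ 6832.0000 px wide.
8540 − 6832.0000 = 1708.0000 px of bars.
Bar area = 1708.0000 × 6832 ≈ 11669056 px.

11669056 pixels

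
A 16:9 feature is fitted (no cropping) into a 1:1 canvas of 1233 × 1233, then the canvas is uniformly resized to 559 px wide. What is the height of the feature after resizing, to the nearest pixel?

314 px

Fitted into 1233×1233, the feature spans the width; its height is 1233 × 9/16 ≈ 693.56 px.
Resizing to 559 px wide multiplies everything by 0.4534: 693.56 → 314.44 px.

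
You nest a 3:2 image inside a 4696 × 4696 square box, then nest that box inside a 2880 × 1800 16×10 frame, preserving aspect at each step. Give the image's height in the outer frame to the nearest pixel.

Inside the 4696×4696 canvas the image is width-limited at 4696.00 × 3130.67.
Second fit — the square canvas into 2880×1800 spans the height: 1800.00 × 1800.00 (×0.3833 from 4696×4696).
Applying the same ×0.3833: 3130.67 → 1200.00.

1200 px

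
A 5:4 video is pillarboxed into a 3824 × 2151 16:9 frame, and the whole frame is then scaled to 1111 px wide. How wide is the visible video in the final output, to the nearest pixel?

781 px

At 3824×2151 the video is height-limited, so width = 2151 × 5/4 ≈ 2688.75 px.
Resizing to 1111 px wide multiplies everything by 0.2905: 2688.75 → 781.17 px.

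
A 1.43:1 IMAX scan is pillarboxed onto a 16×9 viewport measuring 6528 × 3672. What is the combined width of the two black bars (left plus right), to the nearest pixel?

1277 px

1.43:1 IMAX is narrower than 16×9, so it spans the full height.
That makes the image 5250.96 px wide (3672 × 1.430).
Black = 6528 − 5250.96 = 1277.04 px.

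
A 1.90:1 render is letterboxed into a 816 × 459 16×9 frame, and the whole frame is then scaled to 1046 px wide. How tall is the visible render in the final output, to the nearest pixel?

In the 816×459 frame the render fills the width: height = 816 / 1.900 ≈ 429.47 px.
The frame scales by 1046/816 = 1.2819; 429.47 × 1.2819 ≈ 550.53 px.

551 px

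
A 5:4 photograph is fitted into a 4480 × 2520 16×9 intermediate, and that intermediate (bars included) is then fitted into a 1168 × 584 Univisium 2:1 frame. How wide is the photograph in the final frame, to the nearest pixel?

First fit — 5:4 into 4480×2520 spans the height: 3150.00 × 2520.00.
Second fit — the 16×9 canvas into 1168×584 spans the height: 1038.22 × 584.00 (×0.2317 from 4480×2520).
The photograph scales with it: width 3150.00 × 0.2317 ≈ 730.00.

730 px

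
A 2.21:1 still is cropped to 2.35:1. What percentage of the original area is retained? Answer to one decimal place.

94.0%

Going from 2.21:1 to 2.35:1 means cutting height while keeping width.
(2.210)/(2.350) ≈ 0.940 of the area survives.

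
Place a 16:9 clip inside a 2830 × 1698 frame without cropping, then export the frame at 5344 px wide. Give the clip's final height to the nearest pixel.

In the 2830×1698 frame the clip fills the width: height = 2830 × 9/16 ≈ 1591.88 px.
Resizing to 5344 px wide multiplies everything by 1.8883: 1591.88 → 3006.00 px.

3006 px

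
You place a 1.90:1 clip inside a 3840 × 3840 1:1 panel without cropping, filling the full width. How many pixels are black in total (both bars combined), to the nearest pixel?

6984758 pixels

Content height = 3840 / 1.900 ≈ 2021.0526 px.
3840 − 2021.0526 = 1818.9474 px of bars.
Bar area = 1818.9474 × 3840 ≈ 6984758 px.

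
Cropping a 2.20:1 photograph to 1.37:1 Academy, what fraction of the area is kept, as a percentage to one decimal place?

62.3%

Going from 2.20:1 to 1.37:1 Academy means cutting width while keeping height.
Fraction kept = (1.370)/(2.200) ≈ 62.27%.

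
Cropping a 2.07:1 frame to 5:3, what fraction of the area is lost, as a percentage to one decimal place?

Going from 2.07:1 to 5:3 means cutting width while keeping height.
(1.667)/(2.070) ≈ 0.805 of the area survives, leaving 19.48% discarded.

19.5%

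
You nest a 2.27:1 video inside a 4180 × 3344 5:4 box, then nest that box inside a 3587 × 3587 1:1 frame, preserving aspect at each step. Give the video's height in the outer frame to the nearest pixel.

2.27:1 in 4180×3344: fills the width, so the video is 4180.00 × 1841.41.
Second fit — the 5:4 canvas into 3587×3587 spans the width: 3587.00 × 2869.60 (×0.8581 from 4180×3344).
So the video's height is 1841.41 × 0.8581 ≈ 1580.18.

1580 px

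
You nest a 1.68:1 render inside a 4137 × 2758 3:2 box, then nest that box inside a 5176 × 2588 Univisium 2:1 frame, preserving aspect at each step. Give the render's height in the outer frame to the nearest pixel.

2311 px

First fit — 1.68:1 into 4137×2758 spans the width: 4137.00 × 2462.50.
Second fit — the 3:2 canvas into 5176×2588 spans the height: 3882.00 × 2588.00 (×0.9384 from 4137×2758).
The render scales with it: height 2462.50 × 0.9384 ≈ 2310.71.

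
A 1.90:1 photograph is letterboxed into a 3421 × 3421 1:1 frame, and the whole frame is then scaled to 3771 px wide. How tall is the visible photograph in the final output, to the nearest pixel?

1985 px

Fitted into 3421×3421, the photograph spans the width; its height is 3421 / 1.900 ≈ 1800.53 px.
The frame scales by 3771/3421 = 1.1023; 1800.53 × 1.1023 ≈ 1984.74 px.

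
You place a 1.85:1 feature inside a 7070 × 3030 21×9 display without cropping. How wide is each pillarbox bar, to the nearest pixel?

1.85:1 is narrower than 21×9, so it spans the full height.
That makes the image 5605.50 px wide (3030 × 1.850).
Leftover width: 7070 − 5605.50 = 1464.50 px → 732.25 each side.

732 px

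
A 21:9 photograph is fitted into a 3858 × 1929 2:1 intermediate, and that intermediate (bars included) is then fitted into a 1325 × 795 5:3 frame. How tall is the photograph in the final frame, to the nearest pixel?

Inside the 3858×1929 canvas the photograph is width-limited at 3858.00 × 1653.43.
2:1 in 1325×795: fills the width, so the intermediate becomes 1325.00 × 662.50 — a scale of ×0.3434.
So the photograph's height is 1653.43 × 0.3434 ≈ 567.86.

568 px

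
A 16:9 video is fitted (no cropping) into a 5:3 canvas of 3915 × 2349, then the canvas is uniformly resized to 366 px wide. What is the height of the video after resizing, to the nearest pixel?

206 px

Fitted into 3915×2349, the video spans the width; its height is 3915 × 9/16 ≈ 2202.19 px.
Resizing to 366 px wide multiplies everything by 0.0935: 2202.19 → 205.88 px.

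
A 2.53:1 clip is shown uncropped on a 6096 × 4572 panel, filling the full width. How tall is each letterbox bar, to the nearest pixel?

Content height = 6096 / 2.530 ≈ 2409.49 px.
Black = 4572 − 2409.49 = 2162.51 px, or 1081.26 per bar.

1081 px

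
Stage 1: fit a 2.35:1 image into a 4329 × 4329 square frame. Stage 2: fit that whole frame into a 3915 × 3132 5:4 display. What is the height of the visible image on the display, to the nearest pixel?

First fit — 2.35:1 into 4329×4329 spans the width: 4329.00 × 1842.13.
The square canvas is height-limited in 3915×3132, giving 3132.00 × 3132.00; scale factor 0.7235.
Applying the same ×0.7235: 1842.13 → 1332.77.

1333 px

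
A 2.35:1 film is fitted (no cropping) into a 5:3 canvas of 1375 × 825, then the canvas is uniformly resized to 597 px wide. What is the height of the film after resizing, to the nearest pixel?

At 1375×825 the film is width-limited, so height = 1375 / 2.350 ≈ 585.11 px.
Scaling 1375 → 597 is ×0.4342, so the height becomes 585.11 × 0.4342 ≈ 254.04 px.

254 px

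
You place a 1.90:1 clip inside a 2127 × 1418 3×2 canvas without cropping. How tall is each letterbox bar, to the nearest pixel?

Since 1.900 > 1.500, the clip is width-limited.
The clip is 2127 / 1.900 ≈ 1119.47 px tall.
Leftover height: 1418 − 1119.47 = 298.53 px → 149.26 each side.

149 px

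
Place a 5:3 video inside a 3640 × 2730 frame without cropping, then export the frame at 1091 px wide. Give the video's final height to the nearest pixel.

At 3640×2730 the video is width-limited, so height = 3640 × 3/5 ≈ 2184.00 px.
Scaling 3640 → 1091 is ×0.2997, so the height becomes 2184.00 × 0.2997 ≈ 654.60 px.

655 px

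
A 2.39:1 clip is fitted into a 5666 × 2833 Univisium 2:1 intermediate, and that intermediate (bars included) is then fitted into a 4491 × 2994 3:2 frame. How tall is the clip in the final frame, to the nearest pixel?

1879 px

Inside the 5666×2833 canvas the clip is width-limited at 5666.00 × 2370.71.
Second fit — the Univisium 2:1 canvas into 4491×2994 spans the width: 4491.00 × 2245.50 (×0.7926 from 5666×2833).
The clip scales with it: height 2370.71 × 0.7926 ≈ 1879.08.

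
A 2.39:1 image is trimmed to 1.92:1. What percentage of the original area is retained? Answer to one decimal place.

The height stays; only width is cut (since 1.92:1 is narrower than 2.39:1).
(1.920)/(2.390) ≈ 0.803 of the area survives.

80.3%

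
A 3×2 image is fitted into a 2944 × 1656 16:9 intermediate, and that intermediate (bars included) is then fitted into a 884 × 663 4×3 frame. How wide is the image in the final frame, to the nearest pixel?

Inside the 2944×1656 canvas the image is height-limited at 2484.00 × 1656.00.
16:9 in 884×663: fills the width, so the intermediate becomes 884.00 × 497.25 — a scale of ×0.3003.
Applying the same ×0.3003: 2484.00 → 745.88.

746 px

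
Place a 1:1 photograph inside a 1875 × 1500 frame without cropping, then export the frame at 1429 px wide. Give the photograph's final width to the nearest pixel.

At 1875×1500 the photograph is height-limited, so width = 1500 × 1/1 ≈ 1500.00 px.
Scaling 1875 → 1429 is ×0.7621, so the width becomes 1500.00 × 0.7621 ≈ 1143.20 px.

1143 px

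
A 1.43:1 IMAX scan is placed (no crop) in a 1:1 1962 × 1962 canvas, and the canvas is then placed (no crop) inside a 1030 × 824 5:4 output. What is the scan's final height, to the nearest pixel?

576 px

Inside the 1962×1962 canvas the scan is width-limited at 1962.00 × 1372.03.
1:1 in 1030×824: fills the height, so the intermediate becomes 824.00 × 824.00 — a scale of ×0.4200.
So the scan's height is 1372.03 × 0.4200 ≈ 576.22.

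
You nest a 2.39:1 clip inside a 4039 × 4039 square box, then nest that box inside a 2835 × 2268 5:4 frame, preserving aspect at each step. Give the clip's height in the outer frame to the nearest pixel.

949 px

Inside the 4039×4039 canvas the clip is width-limited at 4039.00 × 1689.96.
Second fit — the square canvas into 2835×2268 spans the height: 2268.00 × 2268.00 (×0.5615 from 4039×4039).
Applying the same ×0.5615: 1689.96 → 948.95.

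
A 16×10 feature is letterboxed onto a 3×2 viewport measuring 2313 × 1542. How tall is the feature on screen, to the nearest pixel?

16×10 (1.600) > 3×2 (1.500), so the feature fills the width.
Content height = 2313 × 10/16 ≈ 1445.62 px.

1446 px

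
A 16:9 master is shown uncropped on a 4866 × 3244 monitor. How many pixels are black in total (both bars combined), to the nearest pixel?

16:9 (1.778) > 3:2 (1.500), so the master fills the width.
The master is 4866 × 9/16 ≈ 2737.1250 px tall.
Black = 3244 − 2737.1250 = 506.8750 px.
That's 506.8750 × 4866 ≈ 2466454 black pixels.

2466454 pixels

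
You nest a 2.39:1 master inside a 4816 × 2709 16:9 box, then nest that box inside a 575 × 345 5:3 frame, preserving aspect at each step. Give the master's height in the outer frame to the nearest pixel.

241 px

Inside the 4816×2709 canvas the master is width-limited at 4816.00 × 2015.06.
16:9 in 575×345: fills the width, so the intermediate becomes 575.00 × 323.44 — a scale of ×0.1194.
So the master's height is 2015.06 × 0.1194 ≈ 240.59.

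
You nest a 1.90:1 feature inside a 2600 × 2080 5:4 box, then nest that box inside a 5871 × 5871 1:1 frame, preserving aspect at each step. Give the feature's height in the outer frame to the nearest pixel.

Inside the 2600×2080 canvas the feature is width-limited at 2600.00 × 1368.42.
5:4 in 5871×5871: fills the width, so the intermediate becomes 5871.00 × 4696.80 — a scale of ×2.2581.
The feature scales with it: height 1368.42 × 2.2581 ≈ 3090.00.

3090 px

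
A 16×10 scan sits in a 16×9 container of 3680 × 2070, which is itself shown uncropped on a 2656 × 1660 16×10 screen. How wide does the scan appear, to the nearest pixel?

16×10 in 3680×2070: fills the height, so the scan is 3312.00 × 2070.00.
16×9 in 2656×1660: fills the width, so the intermediate becomes 2656.00 × 1494.00 — a scale of ×0.7217.
So the scan's width is 3312.00 × 0.7217 ≈ 2390.40.

2390 px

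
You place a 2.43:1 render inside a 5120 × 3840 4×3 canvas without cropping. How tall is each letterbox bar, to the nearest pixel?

867 px

Since 2.430 > 1.333, the render is width-limited.
Content height = 5120 / 2.430 ≈ 2107.00 px.
Black = 3840 − 2107.00 = 1733.00 px, or 866.50 per bar.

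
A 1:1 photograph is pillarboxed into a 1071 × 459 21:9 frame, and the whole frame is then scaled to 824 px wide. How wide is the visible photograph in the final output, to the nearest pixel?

Fitted into 1071×459, the photograph spans the height; its width is 459 × 1/1 ≈ 459.00 px.
Resizing to 824 px wide multiplies everything by 0.7694: 459.00 → 353.14 px.

353 px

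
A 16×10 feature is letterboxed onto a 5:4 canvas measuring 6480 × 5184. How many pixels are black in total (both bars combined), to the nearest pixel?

7348320 pixels

Since 1.600 > 1.250, the feature is width-limited.
The feature is 6480 × 10/16 ≈ 4050.0000 px tall.
5184 − 4050.0000 = 1134.0000 px of bars.
Across the 6480-px span: 1134.0000 × 6480 ≈ 7348320 px.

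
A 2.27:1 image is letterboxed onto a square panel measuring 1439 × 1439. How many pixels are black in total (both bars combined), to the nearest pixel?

2.27:1 (2.270) > square (1.000), so the image fills the width.
That makes the image 633.9207 px tall (1439 / 2.270).
1439 − 633.9207 = 805.0793 px of bars.
Across the 1439-px span: 805.0793 × 1439 ≈ 1158509 px.

1158509 pixels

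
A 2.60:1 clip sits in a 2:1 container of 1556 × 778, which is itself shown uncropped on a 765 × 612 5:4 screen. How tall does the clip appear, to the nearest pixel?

Inside the 1556×778 canvas the clip is width-limited at 1556.00 × 598.46.
2:1 in 765×612: fills the width, so the intermediate becomes 765.00 × 382.50 — a scale of ×0.4916.
Applying the same ×0.4916: 598.46 → 294.23.

294 px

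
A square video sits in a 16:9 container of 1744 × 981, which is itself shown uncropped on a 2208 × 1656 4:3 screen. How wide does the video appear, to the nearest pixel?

1242 px

First fit — square into 1744×981 spans the height: 981.00 × 981.00.
The 16:9 canvas is width-limited in 2208×1656, giving 2208.00 × 1242.00; scale factor 1.2661.
The video scales with it: width 981.00 × 1.2661 ≈ 1242.00.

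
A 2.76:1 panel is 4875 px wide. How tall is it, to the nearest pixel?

1766 px

4875 / 2.760 = 1766.30.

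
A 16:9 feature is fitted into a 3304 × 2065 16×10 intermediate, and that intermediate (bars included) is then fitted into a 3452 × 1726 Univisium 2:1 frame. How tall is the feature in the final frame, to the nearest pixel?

First fit — 16:9 into 3304×2065 spans the width: 3304.00 × 1858.50.
16×10 in 3452×1726: fills the height, so the intermediate becomes 2761.60 × 1726.00 — a scale of ×0.8358.
Applying the same ×0.8358: 1858.50 → 1553.40.

1553 px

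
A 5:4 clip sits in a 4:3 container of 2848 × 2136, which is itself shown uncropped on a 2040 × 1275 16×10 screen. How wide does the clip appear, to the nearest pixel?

1594 px

Inside the 2848×2136 canvas the clip is height-limited at 2670.00 × 2136.00.
Second fit — the 4:3 canvas into 2040×1275 spans the height: 1700.00 × 1275.00 (×0.5969 from 2848×2136).
Applying the same ×0.5969: 2670.00 → 1593.75.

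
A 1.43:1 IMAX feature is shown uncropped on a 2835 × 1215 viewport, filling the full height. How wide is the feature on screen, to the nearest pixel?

1737 px

That makes the image 1737.45 px wide (1215 × 1.430).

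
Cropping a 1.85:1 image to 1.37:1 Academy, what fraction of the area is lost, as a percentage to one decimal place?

Going from 1.85:1 to 1.37:1 Academy means cutting width while keeping height.
Area ratio = (1.370)/(1.850) = 74.05%; the remaining 25.95% is cropped out.

25.9%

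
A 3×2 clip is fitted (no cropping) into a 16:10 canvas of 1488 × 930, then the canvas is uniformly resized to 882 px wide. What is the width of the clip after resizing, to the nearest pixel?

827 px

At 1488×930 the clip is height-limited, so width = 930 × 3/2 ≈ 1395.00 px.
Scaling 1488 → 882 is ×0.5927, so the width becomes 1395.00 × 0.5927 ≈ 826.88 px.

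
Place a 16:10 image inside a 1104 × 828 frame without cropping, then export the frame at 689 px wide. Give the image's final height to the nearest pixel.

At 1104×828 the image is width-limited, so height = 1104 × 10/16 ≈ 690.00 px.
The frame scales by 689/1104 = 0.6241; 690.00 × 0.6241 ≈ 430.62 px.

431 px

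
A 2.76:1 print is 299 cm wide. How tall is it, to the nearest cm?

At 2.76:1, 299 / 2.760 ≈ 108.33.

108 cm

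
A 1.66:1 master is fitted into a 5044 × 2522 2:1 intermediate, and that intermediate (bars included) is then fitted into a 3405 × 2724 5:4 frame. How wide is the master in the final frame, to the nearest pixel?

Inside the 5044×2522 canvas the master is height-limited at 4186.52 × 2522.00.
The 2:1 canvas is width-limited in 3405×2724, giving 3405.00 × 1702.50; scale factor 0.6751.
Applying the same ×0.6751: 4186.52 → 2826.15.

2826 px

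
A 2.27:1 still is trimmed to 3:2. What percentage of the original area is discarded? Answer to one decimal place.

33.9%

The height stays; only width is cut (since 3:2 is narrower than 2.27:1).
(1.500)/(2.270) ≈ 0.661 of the area survives, leaving 33.92% discarded.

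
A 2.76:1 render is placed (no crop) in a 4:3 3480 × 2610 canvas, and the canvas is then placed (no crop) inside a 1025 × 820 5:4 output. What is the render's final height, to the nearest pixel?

371 px

Inside the 3480×2610 canvas the render is width-limited at 3480.00 × 1260.87.
4:3 in 1025×820: fills the width, so the intermediate becomes 1025.00 × 768.75 — a scale of ×0.2945.
Applying the same ×0.2945: 1260.87 → 371.38.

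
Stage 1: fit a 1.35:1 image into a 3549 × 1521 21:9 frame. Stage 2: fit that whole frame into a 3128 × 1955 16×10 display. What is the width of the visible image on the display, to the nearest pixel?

1810 px

Inside the 3549×1521 canvas the image is height-limited at 2053.35 × 1521.00.
Second fit — the 21:9 canvas into 3128×1955 spans the width: 3128.00 × 1340.57 (×0.8814 from 3549×1521).
The image scales with it: width 2053.35 × 0.8814 ≈ 1809.77.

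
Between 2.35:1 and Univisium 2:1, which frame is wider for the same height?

2.35:1

2.35 and Univisium 2:1 = 2; 2.35 > 2.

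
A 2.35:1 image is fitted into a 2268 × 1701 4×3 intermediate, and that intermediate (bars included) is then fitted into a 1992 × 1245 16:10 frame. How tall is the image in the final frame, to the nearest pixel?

706 px

2.35:1 in 2268×1701: fills the width, so the image is 2268.00 × 965.11.
4×3 in 1992×1245: fills the height, so the intermediate becomes 1660.00 × 1245.00 — a scale of ×0.7319.
So the image's height is 965.11 × 0.7319 ≈ 706.38.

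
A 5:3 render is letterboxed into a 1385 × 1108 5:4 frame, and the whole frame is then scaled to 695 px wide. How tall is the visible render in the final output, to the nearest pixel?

In the 1385×1108 frame the render fills the width: height = 1385 × 3/5 ≈ 831.00 px.
Scaling 1385 → 695 is ×0.5018, so the height becomes 831.00 × 0.5018 ≈ 417.00 px.

417 px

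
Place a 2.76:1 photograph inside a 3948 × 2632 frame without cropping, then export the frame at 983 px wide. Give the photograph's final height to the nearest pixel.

In the 3948×2632 frame the photograph fills the width: height = 3948 / 2.760 ≈ 1430.43 px.
The frame scales by 983/3948 = 0.2490; 1430.43 × 0.2490 ≈ 356.16 px.

356 px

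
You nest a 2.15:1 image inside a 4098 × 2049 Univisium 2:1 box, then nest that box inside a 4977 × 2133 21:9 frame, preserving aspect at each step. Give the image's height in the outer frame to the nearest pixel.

1984 px

First fit — 2.15:1 into 4098×2049 spans the width: 4098.00 × 1906.05.
Second fit — the Univisium 2:1 canvas into 4977×2133 spans the height: 4266.00 × 2133.00 (×1.0410 from 4098×2049).
So the image's height is 1906.05 × 1.0410 ≈ 1984.19.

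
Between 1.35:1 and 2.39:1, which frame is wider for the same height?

2.39:1

1.35 and 2.39; 2.39 > 1.35.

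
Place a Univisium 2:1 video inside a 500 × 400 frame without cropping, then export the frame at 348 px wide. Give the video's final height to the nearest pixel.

At 500×400 the video is width-limited, so height = 500 × 1/2 ≈ 250.00 px.
Scaling 500 → 348 is ×0.6960, so the height becomes 250.00 × 0.6960 ≈ 174.00 px.

174 px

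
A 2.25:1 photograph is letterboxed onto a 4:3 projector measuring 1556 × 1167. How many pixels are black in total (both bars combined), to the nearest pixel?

Since 2.250 > 1.333, the photograph is width-limited.
That makes the image 691.5556 px tall (1556 / 2.250).
Black = 1167 − 691.5556 = 475.4444 px.
Bar area = 475.4444 × 1556 ≈ 739792 px.

739792 pixels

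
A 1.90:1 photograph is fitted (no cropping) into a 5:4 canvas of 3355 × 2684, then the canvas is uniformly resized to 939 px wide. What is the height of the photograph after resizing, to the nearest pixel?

In the 3355×2684 frame the photograph fills the width: height = 3355 / 1.900 ≈ 1765.79 px.
The frame scales by 939/3355 = 0.2799; 1765.79 × 0.2799 ≈ 494.21 px.

494 px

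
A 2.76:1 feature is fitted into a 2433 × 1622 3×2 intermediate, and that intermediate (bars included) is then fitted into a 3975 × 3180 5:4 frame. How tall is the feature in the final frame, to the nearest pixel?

Inside the 2433×1622 canvas the feature is width-limited at 2433.00 × 881.52.
3×2 in 3975×3180: fills the width, so the intermediate becomes 3975.00 × 2650.00 — a scale of ×1.6338.
Applying the same ×1.6338: 881.52 → 1440.22.

1440 px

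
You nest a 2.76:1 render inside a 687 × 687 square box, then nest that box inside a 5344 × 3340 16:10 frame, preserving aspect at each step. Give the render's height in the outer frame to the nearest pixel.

1210 px

First fit — 2.76:1 into 687×687 spans the width: 687.00 × 248.91.
Second fit — the square canvas into 5344×3340 spans the height: 3340.00 × 3340.00 (×4.8617 from 687×687).
Applying the same ×4.8617: 248.91 → 1210.14.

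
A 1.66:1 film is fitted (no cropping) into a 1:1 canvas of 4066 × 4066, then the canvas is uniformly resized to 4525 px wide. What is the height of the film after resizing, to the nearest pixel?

2726 px

Fitted into 4066×4066, the film spans the width; its height is 4066 / 1.660 ≈ 2449.40 px.
Resizing to 4525 px wide multiplies everything by 1.1129: 2449.40 → 2725.90 px.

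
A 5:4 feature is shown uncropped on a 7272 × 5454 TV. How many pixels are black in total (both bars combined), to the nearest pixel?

5:4 is narrower than 4×3, so it spans the full height.
The feature is 5454 × 5/4 ≈ 6817.5000 px wide.
Leftover width: 7272 − 6817.5000 = 454.5000 px.
Across the 5454-px span: 454.5000 × 5454 ≈ 2478843 px.

2478843 pixels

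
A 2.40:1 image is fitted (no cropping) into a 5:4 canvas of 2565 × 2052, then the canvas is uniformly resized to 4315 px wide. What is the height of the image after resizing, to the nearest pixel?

At 2565×2052 the image is width-limited, so height = 2565 / 2.400 ≈ 1068.75 px.
Resizing to 4315 px wide multiplies everything by 1.6823: 1068.75 → 1797.92 px.

1798 px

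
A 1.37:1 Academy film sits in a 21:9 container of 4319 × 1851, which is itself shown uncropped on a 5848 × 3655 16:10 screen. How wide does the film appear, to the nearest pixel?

Inside the 4319×1851 canvas the film is height-limited at 2535.87 × 1851.00.
21:9 in 5848×3655: fills the width, so the intermediate becomes 5848.00 × 2506.29 — a scale of ×1.3540.
So the film's width is 2535.87 × 1.3540 ≈ 3433.61.

3434 px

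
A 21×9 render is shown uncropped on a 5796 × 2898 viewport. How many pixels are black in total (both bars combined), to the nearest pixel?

21×9 is wider than 2:1, so it spans the full width.
That makes the image 2484.0000 px tall (5796 × 9/21).
Leftover height: 2898 − 2484.0000 = 414.0000 px.
Across the 5796-px span: 414.0000 × 5796 ≈ 2399544 px.

2399544 pixels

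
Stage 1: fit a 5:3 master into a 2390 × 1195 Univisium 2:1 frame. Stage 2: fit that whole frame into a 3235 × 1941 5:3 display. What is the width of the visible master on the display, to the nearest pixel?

First fit — 5:3 into 2390×1195 spans the height: 1991.67 × 1195.00.
Univisium 2:1 in 3235×1941: fills the width, so the intermediate becomes 3235.00 × 1617.50 — a scale of ×1.3536.
So the master's width is 1991.67 × 1.3536 ≈ 2695.83.

2696 px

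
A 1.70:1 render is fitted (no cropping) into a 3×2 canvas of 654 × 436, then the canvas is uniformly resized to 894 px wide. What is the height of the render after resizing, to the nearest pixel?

526 px

At 654×436 the render is width-limited, so height = 654 / 1.700 ≈ 384.71 px.
Resizing to 894 px wide multiplies everything by 1.3670: 384.71 → 525.88 px.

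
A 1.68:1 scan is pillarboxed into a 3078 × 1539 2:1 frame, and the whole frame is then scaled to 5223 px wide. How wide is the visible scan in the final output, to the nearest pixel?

At 3078×1539 the scan is height-limited, so width = 1539 × 1.680 ≈ 2585.52 px.
Scaling 3078 → 5223 is ×1.6969, so the width becomes 2585.52 × 1.6969 ≈ 4387.32 px.

4387 px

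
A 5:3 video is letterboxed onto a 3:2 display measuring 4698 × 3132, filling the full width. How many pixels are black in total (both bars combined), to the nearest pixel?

That makes the image 2818.8000 px tall (4698 × 3/5).
Leftover height: 3132 − 2818.8000 = 313.2000 px.
Across the 4698-px span: 313.2000 × 4698 ≈ 1471414 px.

1471414 pixels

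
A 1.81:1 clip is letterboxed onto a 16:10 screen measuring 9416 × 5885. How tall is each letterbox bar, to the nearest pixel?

1.81:1 (1.810) > 16:10 (1.600), so the clip fills the width.
The clip is 9416 / 1.810 ≈ 5202.21 px tall.
Black = 5885 − 5202.21 = 682.79 px, or 341.40 per bar.

341 px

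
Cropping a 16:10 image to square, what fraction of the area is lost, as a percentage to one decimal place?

square is narrower than 16:10, so the crop keeps the full height and trims the width.
(1.000)/(1.600) ≈ 0.625 of the area survives, leaving 37.50% discarded.

37.5%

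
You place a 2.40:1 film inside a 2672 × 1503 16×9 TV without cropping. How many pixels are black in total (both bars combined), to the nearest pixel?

1041189 pixels

2.40:1 (2.400) > 16×9 (1.778), so the film fills the width.
The film is 2672 / 2.400 ≈ 1113.3333 px tall.
1503 − 1113.3333 = 389.6667 px of bars.
Bar area = 389.6667 × 2672 ≈ 1041189 px.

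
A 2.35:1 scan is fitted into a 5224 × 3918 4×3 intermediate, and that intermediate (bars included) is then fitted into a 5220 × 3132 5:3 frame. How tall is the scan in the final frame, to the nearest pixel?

1777 px

First fit — 2.35:1 into 5224×3918 spans the width: 5224.00 × 2222.98.
4×3 in 5220×3132: fills the height, so the intermediate becomes 4176.00 × 3132.00 — a scale of ×0.7994.
So the scan's height is 2222.98 × 0.7994 ≈ 1777.02.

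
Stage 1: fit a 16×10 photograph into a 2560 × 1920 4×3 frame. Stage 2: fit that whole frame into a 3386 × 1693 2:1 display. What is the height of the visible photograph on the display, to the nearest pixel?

First fit — 16×10 into 2560×1920 spans the width: 2560.00 × 1600.00.
The 4×3 canvas is height-limited in 3386×1693, giving 2257.33 × 1693.00; scale factor 0.8818.
The photograph scales with it: height 1600.00 × 0.8818 ≈ 1410.83.

1411 px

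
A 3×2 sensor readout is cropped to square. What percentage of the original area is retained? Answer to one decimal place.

The height stays; only width is cut (since square is narrower than 3×2).
Area ratio = (1.000)/(1.500) = 66.67% retained.

66.7%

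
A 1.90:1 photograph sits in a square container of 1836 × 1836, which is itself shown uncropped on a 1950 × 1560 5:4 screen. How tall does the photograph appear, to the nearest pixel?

1.90:1 in 1836×1836: fills the width, so the photograph is 1836.00 × 966.32.
Second fit — the square canvas into 1950×1560 spans the height: 1560.00 × 1560.00 (×0.8497 from 1836×1836).
Applying the same ×0.8497: 966.32 → 821.05.

821 px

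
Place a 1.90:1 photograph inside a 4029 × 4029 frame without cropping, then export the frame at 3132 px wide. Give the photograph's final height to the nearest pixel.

1648 px

Fitted into 4029×4029, the photograph spans the width; its height is 4029 / 1.900 ≈ 2120.53 px.
Scaling 4029 → 3132 is ×0.7774, so the height becomes 2120.53 × 0.7774 ≈ 1648.42 px.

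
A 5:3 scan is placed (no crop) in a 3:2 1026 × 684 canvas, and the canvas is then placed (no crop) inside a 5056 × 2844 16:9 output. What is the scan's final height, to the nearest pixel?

5:3 in 1026×684: fills the width, so the scan is 1026.00 × 615.60.
Second fit — the 3:2 canvas into 5056×2844 spans the height: 4266.00 × 2844.00 (×4.1579 from 1026×684).
So the scan's height is 615.60 × 4.1579 ≈ 2559.60.

2560 px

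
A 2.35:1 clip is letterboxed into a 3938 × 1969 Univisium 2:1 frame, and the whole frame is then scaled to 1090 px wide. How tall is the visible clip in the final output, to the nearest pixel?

464 px

In the 3938×1969 frame the clip fills the width: height = 3938 / 2.350 ≈ 1675.74 px.
Scaling 3938 → 1090 is ×0.2768, so the height becomes 1675.74 × 0.2768 ≈ 463.83 px.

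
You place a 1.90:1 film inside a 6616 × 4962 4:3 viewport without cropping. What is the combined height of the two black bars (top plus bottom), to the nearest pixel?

1480 px

1.90:1 (1.900) > 4:3 (1.333), so the film fills the width.
That makes the image 3482.11 px tall (6616 / 1.900).
4962 − 3482.11 = 1479.89 px of bars.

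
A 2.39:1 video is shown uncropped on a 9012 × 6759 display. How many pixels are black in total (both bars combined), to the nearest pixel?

26930458 pixels

Since 2.390 > 1.333, the video is width-limited.
That makes the image 3770.7113 px tall (9012 / 2.390).
6759 − 3770.7113 = 2988.2887 px of bars.
Bar area = 2988.2887 × 9012 ≈ 26930458 px.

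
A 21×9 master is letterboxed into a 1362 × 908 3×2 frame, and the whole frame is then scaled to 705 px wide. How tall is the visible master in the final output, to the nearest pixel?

302 px

In the 1362×908 frame the master fills the width: height = 1362 × 9/21 ≈ 583.71 px.
Resizing to 705 px wide multiplies everything by 0.5176: 583.71 → 302.14 px.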